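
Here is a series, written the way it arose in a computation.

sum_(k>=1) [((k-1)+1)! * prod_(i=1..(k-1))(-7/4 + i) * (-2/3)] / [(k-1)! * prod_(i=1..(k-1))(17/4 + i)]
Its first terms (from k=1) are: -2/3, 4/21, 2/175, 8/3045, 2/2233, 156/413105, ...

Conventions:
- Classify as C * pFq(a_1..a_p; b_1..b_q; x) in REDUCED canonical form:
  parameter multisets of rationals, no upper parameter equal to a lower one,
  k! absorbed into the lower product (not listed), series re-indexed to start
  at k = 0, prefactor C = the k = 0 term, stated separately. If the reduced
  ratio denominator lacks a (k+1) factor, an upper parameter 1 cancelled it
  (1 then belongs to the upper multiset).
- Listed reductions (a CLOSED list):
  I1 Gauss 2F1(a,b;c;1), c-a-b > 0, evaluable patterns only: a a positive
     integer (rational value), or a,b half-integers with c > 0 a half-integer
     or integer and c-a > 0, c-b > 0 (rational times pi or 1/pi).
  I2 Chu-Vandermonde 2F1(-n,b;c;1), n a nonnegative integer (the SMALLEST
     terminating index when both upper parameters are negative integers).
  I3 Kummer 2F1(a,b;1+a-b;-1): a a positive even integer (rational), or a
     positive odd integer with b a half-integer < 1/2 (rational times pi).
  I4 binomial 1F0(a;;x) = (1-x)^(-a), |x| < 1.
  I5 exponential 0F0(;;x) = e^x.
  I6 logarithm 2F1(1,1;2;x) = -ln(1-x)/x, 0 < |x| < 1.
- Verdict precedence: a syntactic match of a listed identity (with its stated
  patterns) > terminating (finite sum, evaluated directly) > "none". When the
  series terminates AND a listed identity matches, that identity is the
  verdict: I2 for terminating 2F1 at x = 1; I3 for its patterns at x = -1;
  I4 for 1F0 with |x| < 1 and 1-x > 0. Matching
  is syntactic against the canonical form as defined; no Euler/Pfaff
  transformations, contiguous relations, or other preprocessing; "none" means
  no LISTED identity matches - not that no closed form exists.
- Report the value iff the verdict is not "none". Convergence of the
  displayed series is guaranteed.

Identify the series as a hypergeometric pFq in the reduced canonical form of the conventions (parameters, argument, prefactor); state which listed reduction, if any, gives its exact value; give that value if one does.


Canonical form: C = -2/3 times 2F1 with upper {-3/4, 2}, lower {21/4}, x = 1. Verdict: Gauss (I1, integer-parameter pattern) applies (x = 1: the Gamma ratio telescopes since c-a-b = 4 > 0 and a = 2 in Z>0). Its exact value is -221/480.

The tell: x = 1 and the running product (prefactor -2/3) telescopes to a rising factorial.
Term ratio: r(k) = 1 * (k-3/4) (k+2) / [(k+21/4) (k+1)] - poly over poly, x = 1 from leading terms; C = -2/3 at k = 0.


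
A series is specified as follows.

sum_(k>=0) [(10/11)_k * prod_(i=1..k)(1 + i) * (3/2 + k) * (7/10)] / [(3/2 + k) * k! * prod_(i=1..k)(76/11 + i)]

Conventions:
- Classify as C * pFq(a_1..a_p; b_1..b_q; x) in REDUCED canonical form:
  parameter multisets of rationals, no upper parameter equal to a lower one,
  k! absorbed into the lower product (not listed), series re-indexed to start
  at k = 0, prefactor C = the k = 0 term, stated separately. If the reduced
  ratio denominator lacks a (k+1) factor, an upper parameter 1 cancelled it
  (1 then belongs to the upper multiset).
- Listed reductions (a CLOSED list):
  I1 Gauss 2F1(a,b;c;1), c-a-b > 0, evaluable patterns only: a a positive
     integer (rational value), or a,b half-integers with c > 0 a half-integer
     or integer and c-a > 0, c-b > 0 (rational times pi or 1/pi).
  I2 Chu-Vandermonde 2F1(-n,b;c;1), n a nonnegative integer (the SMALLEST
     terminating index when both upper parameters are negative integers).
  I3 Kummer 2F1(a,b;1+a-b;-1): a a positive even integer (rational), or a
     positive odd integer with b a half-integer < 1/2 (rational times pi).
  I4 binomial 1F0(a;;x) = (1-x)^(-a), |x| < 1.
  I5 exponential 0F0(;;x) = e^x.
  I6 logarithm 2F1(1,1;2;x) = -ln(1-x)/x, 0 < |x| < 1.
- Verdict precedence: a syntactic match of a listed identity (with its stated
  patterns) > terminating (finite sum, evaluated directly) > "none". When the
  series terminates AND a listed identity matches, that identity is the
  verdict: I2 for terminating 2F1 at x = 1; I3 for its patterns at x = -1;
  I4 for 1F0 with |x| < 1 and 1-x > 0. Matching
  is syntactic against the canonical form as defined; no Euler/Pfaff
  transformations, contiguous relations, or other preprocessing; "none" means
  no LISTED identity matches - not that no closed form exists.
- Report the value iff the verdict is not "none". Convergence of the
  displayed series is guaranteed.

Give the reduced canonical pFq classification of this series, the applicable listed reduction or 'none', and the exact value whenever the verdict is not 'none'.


The series (x = 1) is 2F1: upper {10/11, 2}, lower {87/11}, prefactor 7/10. Verdict: the Gauss summation I1 applies (x = 1: the Gamma ratio telescopes since c-a-b = 5 > 0 and a = 2 in Z>0). Sum: 1729/1815.

Key observation: from the first term 7/10: the lower running product (C = 7/10) is a rising factorial.
Adjacent-term ratio: r(k) = 1 * (k+10/11) (k+2) / [(k+87/11) (k+1)] - rational in k, leading ratio 1; with t_0 = 7/10, classification follows.


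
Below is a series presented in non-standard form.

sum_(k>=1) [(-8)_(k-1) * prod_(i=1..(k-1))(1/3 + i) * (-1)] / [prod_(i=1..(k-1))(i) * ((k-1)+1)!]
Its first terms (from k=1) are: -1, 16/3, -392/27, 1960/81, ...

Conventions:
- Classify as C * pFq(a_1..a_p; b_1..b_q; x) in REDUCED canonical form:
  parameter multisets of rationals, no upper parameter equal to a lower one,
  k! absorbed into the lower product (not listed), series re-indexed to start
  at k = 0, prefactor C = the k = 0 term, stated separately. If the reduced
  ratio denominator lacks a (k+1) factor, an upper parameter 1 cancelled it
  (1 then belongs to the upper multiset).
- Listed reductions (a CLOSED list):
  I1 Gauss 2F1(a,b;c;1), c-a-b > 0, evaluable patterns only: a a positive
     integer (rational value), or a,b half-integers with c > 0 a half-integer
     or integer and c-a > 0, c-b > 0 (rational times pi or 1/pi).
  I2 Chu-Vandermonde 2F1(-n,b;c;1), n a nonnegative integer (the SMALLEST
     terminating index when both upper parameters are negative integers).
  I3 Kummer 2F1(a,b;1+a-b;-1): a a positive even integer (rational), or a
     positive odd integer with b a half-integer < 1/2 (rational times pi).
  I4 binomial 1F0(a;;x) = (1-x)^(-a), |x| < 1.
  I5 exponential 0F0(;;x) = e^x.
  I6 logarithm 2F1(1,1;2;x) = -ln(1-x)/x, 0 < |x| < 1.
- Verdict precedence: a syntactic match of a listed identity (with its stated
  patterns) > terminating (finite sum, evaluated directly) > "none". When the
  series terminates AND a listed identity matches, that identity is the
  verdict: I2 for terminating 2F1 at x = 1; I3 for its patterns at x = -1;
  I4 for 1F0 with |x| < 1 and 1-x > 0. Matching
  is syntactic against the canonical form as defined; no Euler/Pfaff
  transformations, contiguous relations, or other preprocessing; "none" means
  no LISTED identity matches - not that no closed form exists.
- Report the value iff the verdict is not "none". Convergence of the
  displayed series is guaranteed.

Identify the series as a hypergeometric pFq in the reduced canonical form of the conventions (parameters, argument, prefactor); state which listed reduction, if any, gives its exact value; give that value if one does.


This is -1 * 2F1(-8, 4/3; 2; 1) in reduced canonical form. Verdict at x = 1: Vandermonde's identity (I2) matches (terminating 2F1 at x = 1 with n = 8, b = 4/3, c = 2). Its exact value is -21505/531441.

Structural cue: from the first term -1: the product of the first k integers (prefactor -1) is k!.
Adjacent-term ratio: r(k) = 1 * (k-8) (k+4/3) / [(k+2) (k+1)] ; factor over Q: parameters, x = 1, and C = -1.


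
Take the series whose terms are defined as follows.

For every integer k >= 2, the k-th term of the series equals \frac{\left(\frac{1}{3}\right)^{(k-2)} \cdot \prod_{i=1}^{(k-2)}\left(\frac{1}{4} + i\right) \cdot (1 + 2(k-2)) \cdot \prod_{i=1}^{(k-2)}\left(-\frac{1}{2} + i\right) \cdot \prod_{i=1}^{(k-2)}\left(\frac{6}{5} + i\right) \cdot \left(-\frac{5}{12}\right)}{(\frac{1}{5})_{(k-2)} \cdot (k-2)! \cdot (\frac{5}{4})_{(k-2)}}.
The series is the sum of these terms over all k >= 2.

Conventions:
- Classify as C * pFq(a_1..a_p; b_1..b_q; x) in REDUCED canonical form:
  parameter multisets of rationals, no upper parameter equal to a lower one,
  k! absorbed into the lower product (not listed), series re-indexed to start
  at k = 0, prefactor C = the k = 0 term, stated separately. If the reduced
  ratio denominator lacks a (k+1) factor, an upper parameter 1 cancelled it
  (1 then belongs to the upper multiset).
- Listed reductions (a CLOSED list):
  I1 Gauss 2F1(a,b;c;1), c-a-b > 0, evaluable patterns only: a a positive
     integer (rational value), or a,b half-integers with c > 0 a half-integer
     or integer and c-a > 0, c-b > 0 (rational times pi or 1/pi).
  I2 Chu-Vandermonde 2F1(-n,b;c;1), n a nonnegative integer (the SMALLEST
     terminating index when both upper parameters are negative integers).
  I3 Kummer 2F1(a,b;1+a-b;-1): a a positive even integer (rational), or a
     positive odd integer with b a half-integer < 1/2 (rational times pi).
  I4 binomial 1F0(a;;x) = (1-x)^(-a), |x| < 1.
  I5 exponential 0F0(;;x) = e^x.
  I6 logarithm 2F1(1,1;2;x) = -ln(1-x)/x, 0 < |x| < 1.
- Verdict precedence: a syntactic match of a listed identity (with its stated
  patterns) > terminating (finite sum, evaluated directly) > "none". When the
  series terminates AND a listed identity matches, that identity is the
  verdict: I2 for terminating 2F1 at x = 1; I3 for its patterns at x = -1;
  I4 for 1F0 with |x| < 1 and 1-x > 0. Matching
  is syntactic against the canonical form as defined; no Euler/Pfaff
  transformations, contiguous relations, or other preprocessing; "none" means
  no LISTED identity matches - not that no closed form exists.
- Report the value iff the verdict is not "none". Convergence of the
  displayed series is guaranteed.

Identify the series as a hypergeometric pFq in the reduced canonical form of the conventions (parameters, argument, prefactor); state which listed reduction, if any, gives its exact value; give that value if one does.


First insight: t_0 being -\frac{5}{12}, the (2k+1) factor (C = -5/12) shifts (1/2)_k to (3/2)_k.
Step ratio: r(k) = \frac{1}{3} * (k+\frac{3}{2}) (k+\frac{11}{5}) / [(k+\frac{1}{5}) (k+1)] - poly over poly, x = \frac{1}{3} from leading terms; C = -\frac{5}{12} at k = 0.

Canonical form: C = -\frac{5}{12} times 2F1 with upper {\frac{3}{2}, \frac{11}{5}}, lower {\frac{1}{5}}, x = \frac{1}{3}. Verdict: none. No listed pattern accepts 2F1(\frac{3}{2}, \frac{11}{5}; \frac{1}{5}; \frac{1}{3}).


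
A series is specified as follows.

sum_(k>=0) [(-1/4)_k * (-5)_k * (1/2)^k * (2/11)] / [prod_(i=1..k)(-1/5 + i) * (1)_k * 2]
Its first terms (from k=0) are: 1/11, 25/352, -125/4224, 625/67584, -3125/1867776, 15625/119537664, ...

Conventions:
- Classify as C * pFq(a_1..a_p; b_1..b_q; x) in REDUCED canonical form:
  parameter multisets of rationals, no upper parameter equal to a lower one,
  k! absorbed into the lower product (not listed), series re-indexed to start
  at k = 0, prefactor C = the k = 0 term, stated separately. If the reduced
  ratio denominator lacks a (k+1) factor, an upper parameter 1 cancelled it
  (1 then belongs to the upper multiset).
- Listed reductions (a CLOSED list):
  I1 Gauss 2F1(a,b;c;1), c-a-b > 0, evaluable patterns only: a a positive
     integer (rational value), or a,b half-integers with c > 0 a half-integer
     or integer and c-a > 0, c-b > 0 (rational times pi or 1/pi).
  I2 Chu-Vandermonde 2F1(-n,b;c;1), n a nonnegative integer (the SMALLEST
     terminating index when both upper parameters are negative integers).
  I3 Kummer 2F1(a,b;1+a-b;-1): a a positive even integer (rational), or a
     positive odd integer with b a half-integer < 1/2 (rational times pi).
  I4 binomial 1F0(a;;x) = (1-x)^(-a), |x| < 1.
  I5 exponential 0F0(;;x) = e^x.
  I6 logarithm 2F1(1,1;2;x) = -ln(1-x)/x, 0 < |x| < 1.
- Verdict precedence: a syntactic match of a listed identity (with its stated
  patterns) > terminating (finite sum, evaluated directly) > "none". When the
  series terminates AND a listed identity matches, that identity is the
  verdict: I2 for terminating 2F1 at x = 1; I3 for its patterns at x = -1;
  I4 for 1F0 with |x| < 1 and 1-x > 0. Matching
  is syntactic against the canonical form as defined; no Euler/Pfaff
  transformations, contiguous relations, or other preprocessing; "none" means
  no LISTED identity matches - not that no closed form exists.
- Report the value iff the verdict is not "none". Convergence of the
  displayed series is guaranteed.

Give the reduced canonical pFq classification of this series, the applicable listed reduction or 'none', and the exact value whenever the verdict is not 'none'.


At argument 1/2: a 2F1 with upper {-5, -1/4}, lower {4/5}, scaled by C = 1/11. Verdict: terminating (-5 upstairs). 6 nonzero terms in all; added directly. Sum: 61382113/438304768.

The tell: x = (1/2) and (1)_k (C = 1/11, x = 1/2) is k! itself.
Step ratio: r(k) = (1/2) * (k-5) (k-1/4) / [(k+4/5) (k+1)] - rational; roots negated = parameters, x = (1/2), C = 1/11.


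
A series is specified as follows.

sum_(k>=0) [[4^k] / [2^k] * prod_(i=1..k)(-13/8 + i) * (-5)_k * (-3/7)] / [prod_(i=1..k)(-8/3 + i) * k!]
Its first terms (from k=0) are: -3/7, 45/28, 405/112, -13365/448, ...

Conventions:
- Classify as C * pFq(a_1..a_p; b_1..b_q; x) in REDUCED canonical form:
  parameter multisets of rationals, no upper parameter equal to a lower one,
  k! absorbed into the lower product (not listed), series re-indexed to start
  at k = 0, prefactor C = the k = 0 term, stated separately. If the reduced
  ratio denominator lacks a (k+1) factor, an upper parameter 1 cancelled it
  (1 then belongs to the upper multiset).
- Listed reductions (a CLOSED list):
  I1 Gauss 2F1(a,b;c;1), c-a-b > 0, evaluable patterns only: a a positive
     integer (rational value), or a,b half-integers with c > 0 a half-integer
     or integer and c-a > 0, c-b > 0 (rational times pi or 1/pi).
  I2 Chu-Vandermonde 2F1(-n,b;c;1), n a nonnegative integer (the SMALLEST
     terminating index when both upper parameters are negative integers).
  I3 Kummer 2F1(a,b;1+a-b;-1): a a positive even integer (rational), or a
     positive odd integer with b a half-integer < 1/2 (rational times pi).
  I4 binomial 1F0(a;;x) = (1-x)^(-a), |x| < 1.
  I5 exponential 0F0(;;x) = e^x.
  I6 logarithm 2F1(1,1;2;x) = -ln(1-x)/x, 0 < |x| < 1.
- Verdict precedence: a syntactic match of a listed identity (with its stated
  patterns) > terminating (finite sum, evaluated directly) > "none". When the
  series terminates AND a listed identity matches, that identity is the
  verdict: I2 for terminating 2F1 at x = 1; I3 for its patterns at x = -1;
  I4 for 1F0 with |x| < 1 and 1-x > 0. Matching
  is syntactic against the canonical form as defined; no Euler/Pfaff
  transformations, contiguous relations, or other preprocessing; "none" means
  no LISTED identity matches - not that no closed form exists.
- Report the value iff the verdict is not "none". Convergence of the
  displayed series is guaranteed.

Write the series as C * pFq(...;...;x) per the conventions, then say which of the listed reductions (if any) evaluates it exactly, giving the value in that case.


Prefactor -3/7, argument 2: 2F1 with upper {-5, -5/8} over lower {-5/3}. Verdict: terminating - upper -5 stops the sum at k = 5; the 6 terms are added exactly. Its exact value is -1061133/401408.

Key observation: x = 2 and the two k-th powers (C = -3/7, x = 2) combine into one argument.
Consecutive-term ratio: r(k) = 2 * (k-5) (k-5/8) / [(k-5/3) (k+1)] ; factor over Q: parameters, x = 2, and C = -3/7.


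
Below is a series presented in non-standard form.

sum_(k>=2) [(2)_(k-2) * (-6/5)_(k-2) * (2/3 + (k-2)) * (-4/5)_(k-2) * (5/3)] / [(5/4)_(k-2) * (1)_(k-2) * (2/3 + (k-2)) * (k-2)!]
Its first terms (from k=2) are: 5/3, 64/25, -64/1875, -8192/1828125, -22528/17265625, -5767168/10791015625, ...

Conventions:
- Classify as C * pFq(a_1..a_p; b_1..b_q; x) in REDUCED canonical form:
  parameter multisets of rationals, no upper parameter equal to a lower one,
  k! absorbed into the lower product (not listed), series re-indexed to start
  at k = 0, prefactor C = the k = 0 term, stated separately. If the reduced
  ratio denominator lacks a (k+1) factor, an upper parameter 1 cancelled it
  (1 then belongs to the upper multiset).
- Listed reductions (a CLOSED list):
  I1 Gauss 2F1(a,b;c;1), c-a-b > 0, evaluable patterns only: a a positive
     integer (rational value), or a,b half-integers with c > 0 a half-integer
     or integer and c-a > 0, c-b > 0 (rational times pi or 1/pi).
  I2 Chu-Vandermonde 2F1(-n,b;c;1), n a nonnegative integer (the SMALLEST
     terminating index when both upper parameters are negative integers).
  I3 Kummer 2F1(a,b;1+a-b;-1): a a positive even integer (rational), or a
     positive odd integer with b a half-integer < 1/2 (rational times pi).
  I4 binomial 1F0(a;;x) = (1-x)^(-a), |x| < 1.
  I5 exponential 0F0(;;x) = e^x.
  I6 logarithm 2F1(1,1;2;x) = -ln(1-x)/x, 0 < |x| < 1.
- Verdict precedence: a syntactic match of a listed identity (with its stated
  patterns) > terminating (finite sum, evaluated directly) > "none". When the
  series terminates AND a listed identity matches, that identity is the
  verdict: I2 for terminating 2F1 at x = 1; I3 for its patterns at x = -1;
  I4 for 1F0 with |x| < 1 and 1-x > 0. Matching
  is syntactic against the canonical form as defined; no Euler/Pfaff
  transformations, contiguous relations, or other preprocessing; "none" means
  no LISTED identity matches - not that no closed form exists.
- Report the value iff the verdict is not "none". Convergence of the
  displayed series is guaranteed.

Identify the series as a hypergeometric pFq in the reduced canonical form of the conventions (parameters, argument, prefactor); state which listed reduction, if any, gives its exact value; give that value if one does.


Key observation: x = 1 and the factor k + 2/3 cancels (top and bottom), leaving prefactor 5/3.
Term ratio: r(k) = 1 * (k-6/5) (k-4/5) (k+2) / [(k+1) (k+5/4) (k+1)] - rational in k, leading ratio 1; with t_0 = 5/3, classification follows.

Reduced: x = 1, 3F2, upper = {-6/5, -4/5, 2}, lower = {1, 5/4}, C = 5/3. Verdict: none - this 3F2 at x = 1 matches no listed pattern, and upper {-6/5, -4/5, 2} holds no stopper.


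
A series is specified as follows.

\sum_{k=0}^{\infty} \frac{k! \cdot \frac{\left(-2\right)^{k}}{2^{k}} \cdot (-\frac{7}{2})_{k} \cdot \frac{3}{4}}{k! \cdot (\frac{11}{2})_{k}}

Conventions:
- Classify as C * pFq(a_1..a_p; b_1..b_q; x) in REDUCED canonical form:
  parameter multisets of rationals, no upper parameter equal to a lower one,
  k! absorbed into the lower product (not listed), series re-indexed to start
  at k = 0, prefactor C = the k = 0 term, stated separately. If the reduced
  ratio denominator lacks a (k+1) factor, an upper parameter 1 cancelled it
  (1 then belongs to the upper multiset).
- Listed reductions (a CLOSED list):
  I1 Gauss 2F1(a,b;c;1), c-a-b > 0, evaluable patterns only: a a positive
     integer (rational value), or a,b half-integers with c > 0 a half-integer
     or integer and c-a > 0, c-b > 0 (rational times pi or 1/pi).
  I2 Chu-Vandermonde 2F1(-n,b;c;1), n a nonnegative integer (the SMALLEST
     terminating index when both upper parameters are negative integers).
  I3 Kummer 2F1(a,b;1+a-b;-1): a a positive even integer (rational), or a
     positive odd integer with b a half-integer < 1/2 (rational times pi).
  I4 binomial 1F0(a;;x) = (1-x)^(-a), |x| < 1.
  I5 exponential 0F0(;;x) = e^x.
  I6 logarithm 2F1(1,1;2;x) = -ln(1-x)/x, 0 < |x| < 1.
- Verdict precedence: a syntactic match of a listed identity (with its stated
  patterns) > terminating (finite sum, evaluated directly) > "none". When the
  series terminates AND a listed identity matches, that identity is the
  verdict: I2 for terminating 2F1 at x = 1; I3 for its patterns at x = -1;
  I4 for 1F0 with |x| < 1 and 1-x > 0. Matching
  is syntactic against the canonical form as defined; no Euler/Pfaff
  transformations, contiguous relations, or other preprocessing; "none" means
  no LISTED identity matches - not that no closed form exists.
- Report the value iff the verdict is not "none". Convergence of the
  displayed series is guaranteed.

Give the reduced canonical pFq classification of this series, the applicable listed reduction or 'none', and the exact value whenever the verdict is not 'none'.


With C = \frac{3}{4}: the canonical form is 2F1(-\frac{7}{2}, 1; \frac{11}{2}; -1). Verdict at x = -1: the Kummer evaluation I3 matches (x = -1; c = \frac{11}{2} equals 1+a-b for upper {-\frac{7}{2}, 1}: listed pattern). Value: \frac{945}{2048} \cdot \pi.

The tell: t_0 being \frac{3}{4}, the two k-th powers (C = 3/4) combine into one argument.
Ratio: r(k) = -1 * (k-\frac{7}{2}) (k+1) / [(k+\frac{11}{2}) (k+1)] ; factor over Q: parameters, x = -1, and C = \frac{3}{4}.


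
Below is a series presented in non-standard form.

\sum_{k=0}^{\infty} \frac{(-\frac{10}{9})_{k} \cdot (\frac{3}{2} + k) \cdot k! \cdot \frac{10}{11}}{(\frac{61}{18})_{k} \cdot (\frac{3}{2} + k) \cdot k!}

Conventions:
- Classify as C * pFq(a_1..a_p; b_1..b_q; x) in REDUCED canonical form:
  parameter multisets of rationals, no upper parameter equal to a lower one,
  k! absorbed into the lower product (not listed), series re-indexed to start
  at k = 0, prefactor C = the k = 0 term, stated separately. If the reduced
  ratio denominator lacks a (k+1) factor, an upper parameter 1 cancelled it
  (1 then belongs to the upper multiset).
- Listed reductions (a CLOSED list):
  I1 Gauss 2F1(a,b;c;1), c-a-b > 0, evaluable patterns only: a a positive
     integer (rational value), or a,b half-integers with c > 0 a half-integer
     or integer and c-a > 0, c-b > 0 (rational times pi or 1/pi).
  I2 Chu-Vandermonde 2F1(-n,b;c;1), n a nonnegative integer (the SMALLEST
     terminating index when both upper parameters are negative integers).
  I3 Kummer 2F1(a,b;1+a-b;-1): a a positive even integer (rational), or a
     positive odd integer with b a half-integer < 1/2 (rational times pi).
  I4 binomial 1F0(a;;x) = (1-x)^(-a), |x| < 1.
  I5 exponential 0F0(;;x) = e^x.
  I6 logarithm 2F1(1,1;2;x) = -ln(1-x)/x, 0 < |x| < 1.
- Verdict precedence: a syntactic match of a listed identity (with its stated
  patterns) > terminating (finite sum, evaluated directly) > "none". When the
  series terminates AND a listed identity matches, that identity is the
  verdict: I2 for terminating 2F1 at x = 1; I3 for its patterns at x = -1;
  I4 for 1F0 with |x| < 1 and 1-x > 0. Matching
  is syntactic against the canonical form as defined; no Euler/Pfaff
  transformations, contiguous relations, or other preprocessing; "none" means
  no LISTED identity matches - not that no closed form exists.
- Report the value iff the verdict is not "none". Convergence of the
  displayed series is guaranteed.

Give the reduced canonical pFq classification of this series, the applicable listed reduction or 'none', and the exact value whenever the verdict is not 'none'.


Canonical form: C = \frac{10}{11} times 2F1 with upper {-\frac{10}{9}, 1}, lower {\frac{61}{18}}, x = 1. Verdict at x = 1: the Gauss summation I1 matches (x = 1: the Gamma ratio telescopes since c-a-b = 7/2 > 0 and a = 1 in Z>0). Value: \frac{430}{693}.

Key step: with t_0 = \frac{10}{11}, the factorial ratio (prefactor 10/11) (k+a-1)!/(a-1)! is a rising factorial (a)_k.
Consecutive-term ratio: r(k) = 1 * (k-\frac{10}{9}) (k+1) / [(k+\frac{61}{18}) (k+1)] - rational in k, leading ratio 1; with t_0 = \frac{10}{11}, classification follows.


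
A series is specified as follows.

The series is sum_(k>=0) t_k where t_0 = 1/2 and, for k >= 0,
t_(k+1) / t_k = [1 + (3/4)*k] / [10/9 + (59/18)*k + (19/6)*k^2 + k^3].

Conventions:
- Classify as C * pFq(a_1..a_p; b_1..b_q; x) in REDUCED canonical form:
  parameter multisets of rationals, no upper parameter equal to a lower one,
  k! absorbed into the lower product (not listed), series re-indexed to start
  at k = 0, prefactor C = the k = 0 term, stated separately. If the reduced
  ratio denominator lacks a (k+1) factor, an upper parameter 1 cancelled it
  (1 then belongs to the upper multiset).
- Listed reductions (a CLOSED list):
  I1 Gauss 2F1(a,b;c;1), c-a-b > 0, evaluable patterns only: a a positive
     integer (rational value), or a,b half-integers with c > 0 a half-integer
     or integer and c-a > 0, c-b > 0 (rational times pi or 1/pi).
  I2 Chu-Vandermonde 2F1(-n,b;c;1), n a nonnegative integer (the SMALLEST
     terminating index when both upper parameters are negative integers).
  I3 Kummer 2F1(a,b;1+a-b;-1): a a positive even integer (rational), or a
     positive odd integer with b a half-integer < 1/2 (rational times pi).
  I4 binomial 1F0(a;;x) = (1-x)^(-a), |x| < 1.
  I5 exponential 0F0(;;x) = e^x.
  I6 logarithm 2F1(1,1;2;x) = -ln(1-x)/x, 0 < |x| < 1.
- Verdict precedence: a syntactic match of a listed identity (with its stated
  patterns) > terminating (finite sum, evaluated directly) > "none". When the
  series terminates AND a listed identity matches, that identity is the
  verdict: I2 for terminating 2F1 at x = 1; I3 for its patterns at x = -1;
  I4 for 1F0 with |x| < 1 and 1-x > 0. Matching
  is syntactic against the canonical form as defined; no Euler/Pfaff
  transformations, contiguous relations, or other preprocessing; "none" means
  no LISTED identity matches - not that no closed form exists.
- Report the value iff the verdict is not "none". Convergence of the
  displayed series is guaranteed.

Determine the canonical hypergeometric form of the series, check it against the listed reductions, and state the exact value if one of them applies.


Canonical form: C = 1/2 times 0F1 with upper {-}, lower {5/6}, x = 3/4. Verdict: no listed reduction: x = 3/4 and upper {-} fail every I1-I6 pattern.

Key observation: t_0 being 1/2, the parameter 4/3 appears in both the upper and lower lists and cancels.
Term ratio: r(k) = (3/4) * 1 / [(k+5/6) (k+1)] - poly over poly, x = (3/4) from leading terms; C = 1/2 at k = 0.


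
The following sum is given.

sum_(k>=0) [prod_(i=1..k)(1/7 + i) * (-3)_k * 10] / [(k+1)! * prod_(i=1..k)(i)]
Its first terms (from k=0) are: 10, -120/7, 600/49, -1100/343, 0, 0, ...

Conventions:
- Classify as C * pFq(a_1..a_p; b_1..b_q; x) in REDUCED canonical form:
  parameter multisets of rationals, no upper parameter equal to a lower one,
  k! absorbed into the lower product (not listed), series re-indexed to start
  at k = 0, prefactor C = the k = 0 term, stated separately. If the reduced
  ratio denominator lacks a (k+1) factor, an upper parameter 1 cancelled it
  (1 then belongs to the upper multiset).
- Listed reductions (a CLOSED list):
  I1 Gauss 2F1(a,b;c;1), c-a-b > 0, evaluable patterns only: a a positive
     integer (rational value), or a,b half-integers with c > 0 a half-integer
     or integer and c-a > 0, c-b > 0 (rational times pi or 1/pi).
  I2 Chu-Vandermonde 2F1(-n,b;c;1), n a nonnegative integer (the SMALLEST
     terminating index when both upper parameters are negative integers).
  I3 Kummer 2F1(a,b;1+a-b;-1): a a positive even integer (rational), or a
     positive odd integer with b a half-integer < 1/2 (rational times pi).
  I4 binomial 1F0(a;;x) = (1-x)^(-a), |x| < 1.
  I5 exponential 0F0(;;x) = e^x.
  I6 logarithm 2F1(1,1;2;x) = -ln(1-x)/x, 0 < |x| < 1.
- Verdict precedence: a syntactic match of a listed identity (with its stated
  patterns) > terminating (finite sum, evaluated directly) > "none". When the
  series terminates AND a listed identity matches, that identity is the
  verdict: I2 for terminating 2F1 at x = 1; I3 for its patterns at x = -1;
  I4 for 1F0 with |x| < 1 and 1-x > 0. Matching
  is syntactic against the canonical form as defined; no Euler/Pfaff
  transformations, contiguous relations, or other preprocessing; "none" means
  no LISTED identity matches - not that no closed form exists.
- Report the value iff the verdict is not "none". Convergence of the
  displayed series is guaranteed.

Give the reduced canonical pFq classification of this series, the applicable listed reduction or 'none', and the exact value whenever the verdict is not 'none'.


This is 10 * 2F1(-3, 8/7; 2; 1) in reduced canonical form. Verdict at x = 1: Chu-Vandermonde (I2) matches (terminating 2F1 at x = 1 with n = 3, b = 8/7, c = 2). Sum: 650/343.

First insight: t_0 = 10 here, and the product of the first k integers (prefactor 10) is k!.
Ratio: r(k) = 1 * (k-3) (k+8/7) / [(k+2) (k+1)] - poly over poly, x = 1 from leading terms; C = 10 at k = 0.


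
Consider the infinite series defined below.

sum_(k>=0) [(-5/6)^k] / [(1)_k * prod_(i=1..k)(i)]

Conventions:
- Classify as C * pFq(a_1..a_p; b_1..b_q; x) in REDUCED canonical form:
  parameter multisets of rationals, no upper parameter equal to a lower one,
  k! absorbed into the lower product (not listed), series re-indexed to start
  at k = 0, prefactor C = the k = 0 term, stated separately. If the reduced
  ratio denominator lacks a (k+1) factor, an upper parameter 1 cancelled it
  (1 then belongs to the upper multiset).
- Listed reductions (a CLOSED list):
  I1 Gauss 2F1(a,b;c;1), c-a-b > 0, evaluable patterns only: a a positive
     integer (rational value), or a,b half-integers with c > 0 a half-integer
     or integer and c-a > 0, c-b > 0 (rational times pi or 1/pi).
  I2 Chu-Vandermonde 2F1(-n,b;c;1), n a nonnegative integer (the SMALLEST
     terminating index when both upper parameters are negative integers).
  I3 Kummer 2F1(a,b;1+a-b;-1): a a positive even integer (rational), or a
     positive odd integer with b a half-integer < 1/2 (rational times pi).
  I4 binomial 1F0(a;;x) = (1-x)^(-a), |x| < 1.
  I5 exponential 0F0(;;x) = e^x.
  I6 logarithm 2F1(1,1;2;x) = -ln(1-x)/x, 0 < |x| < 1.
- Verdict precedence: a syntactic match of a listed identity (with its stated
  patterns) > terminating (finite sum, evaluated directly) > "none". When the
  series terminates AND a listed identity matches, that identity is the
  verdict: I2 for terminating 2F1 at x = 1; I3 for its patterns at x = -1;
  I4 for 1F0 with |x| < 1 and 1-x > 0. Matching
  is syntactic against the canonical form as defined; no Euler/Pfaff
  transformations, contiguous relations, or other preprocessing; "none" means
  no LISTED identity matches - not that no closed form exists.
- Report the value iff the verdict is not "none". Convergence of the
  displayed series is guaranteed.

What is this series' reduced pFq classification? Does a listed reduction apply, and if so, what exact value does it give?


This is 1 * 0F1(-; 1; -5/6) in reduced canonical form. Verdict: none - this 0F1 at x = -5/6 matches no listed pattern, and upper {-} holds no stopper.

First insight: with t_0 = 1, the product of the first k integers (C = 1, x = -5/6) is k!.
Adjacent-term ratio: r(k) = (-5/6) * 1 / [(k+1) (k+1)] - rational in k, leading ratio (-5/6); with t_0 = 1, classification follows.


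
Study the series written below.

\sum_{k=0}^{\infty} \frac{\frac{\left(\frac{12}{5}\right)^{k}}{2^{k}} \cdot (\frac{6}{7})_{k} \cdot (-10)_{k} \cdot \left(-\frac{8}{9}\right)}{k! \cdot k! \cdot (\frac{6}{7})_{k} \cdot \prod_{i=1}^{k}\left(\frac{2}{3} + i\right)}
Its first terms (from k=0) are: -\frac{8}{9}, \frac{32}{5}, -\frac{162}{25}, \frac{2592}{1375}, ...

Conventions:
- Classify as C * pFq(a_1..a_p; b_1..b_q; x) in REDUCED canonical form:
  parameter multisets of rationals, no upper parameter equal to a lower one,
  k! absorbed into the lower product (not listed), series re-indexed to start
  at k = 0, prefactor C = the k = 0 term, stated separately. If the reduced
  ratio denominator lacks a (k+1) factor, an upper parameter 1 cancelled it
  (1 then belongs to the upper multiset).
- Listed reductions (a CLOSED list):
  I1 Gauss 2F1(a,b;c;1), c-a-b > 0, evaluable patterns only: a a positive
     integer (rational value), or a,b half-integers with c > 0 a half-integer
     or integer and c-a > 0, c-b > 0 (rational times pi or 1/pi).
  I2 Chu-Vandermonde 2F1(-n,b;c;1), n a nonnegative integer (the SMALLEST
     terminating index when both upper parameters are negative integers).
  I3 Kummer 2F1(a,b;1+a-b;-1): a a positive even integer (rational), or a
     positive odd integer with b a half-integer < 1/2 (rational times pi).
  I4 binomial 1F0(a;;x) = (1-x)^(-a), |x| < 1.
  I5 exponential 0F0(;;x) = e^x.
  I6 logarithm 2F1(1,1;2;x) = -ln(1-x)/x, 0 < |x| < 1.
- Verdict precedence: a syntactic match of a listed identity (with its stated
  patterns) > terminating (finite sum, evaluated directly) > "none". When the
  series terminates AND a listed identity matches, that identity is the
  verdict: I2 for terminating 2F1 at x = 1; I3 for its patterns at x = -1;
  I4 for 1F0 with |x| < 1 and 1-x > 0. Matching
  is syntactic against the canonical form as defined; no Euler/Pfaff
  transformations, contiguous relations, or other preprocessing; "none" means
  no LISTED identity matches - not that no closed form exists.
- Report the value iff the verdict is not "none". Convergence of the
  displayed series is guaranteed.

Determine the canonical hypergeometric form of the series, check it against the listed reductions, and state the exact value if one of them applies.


The series (x = \frac{6}{5}) is 1F2: upper {-10}, lower {1, \frac{5}{3}}, prefactor -\frac{8}{9}. Verdict: terminating - the sum ends at index 10 because -10 is a negative integer; exact evaluation follows. Sum: \frac{399234137862552815279}{558649497656250000000}.

Structural cue: t_0 = -\frac{8}{9} here, and the denominator's factorial ratio (prefactor -8/9) is a lower Pochhammer.
Adjacent-term ratio: r(k) = \frac{6}{5} * (k-10) / [(k+1) (k+\frac{5}{3}) (k+1)] - rational; roots negated = parameters, x = \frac{6}{5}, C = -\frac{8}{9}.


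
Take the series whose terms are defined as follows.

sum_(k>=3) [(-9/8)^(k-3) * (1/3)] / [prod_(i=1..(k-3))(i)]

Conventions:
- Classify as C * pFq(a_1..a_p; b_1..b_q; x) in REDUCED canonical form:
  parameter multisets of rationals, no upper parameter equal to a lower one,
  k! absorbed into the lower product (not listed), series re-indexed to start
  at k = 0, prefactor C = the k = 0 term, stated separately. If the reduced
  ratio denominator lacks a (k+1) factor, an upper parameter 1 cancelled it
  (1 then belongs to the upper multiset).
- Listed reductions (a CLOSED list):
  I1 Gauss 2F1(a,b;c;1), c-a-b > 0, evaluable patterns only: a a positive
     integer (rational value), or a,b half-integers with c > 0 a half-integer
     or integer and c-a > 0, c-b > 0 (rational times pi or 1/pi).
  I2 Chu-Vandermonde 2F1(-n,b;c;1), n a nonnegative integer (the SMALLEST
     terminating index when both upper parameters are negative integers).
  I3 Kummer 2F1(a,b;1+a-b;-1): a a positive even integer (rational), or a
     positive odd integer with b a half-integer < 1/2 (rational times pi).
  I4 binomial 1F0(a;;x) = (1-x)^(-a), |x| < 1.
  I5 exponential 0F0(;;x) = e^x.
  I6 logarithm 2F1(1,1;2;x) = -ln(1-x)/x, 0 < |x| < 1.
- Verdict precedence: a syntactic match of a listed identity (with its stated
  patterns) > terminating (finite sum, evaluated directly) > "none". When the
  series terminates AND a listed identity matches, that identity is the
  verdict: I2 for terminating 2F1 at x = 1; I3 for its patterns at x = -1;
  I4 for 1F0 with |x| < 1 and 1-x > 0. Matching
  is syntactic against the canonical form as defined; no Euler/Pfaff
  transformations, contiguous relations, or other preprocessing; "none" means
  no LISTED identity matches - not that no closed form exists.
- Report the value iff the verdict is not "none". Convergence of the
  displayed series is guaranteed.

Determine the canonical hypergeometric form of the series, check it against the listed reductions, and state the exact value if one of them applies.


At argument -9/8: a 0F0 with upper {-}, lower {-}, scaled by C = 1/3. Verdict: the I5 exponential reduction applies (the 0F0 exponential series at x = -9/8). Value: (1/3) * e^(-9/8).

Key observation: from the first term 1/3: the product of the first k integers (C = 1/3) is k!.
Ratio: r(k) = (-9/8) * 1 / [(k+1)] - rational in k, leading ratio (-9/8); with t_0 = 1/3, classification follows.


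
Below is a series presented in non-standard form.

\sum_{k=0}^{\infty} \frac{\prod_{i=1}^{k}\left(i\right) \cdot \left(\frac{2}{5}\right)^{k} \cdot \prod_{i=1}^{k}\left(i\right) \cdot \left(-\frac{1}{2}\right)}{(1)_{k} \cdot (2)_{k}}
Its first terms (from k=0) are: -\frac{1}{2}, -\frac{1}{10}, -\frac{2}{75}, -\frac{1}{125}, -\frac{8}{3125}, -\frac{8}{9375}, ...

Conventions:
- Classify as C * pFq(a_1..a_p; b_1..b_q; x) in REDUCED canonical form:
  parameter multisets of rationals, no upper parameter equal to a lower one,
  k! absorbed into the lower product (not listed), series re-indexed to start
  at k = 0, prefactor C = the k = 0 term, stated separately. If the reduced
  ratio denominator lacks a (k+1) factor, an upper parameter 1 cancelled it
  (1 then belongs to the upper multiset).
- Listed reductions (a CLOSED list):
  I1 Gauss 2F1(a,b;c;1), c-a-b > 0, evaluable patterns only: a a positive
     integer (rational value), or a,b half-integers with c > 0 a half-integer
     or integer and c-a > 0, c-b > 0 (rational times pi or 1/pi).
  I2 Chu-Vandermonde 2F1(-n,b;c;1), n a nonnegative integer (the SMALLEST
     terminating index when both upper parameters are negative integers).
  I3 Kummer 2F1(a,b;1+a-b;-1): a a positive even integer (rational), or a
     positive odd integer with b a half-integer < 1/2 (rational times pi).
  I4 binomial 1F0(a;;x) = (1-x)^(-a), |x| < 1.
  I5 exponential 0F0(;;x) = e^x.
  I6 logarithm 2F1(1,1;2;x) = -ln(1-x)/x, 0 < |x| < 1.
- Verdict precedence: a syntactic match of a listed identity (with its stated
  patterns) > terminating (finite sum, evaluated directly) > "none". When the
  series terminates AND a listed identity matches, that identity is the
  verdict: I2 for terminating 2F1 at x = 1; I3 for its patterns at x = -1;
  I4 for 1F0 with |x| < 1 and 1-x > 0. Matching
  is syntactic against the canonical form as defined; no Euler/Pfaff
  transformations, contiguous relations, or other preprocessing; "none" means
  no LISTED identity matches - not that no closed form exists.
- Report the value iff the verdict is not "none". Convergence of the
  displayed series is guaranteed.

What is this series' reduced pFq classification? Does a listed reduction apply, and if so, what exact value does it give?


The tell: t_0 = -\frac{1}{2} here, and (1)_k (C = -1/2, x = 2/5) is k! itself.
Consecutive-term ratio: r(k) = \frac{2}{5} * (k+1) (k+1) / [(k+2) (k+1)] ; factor over Q: parameters, x = \frac{2}{5}, and C = -\frac{1}{2}.

Prefactor -\frac{1}{2}, argument \frac{2}{5}: 2F1 with upper {1, 1} over lower {2}. Verdict at x = \frac{2}{5}: the I6 logarithm reduction matches (the logarithm: parameters (1,1;2), x = \frac{2}{5}). Value: \frac{5}{4} \cdot \ln\left(\frac{3}{5}\right).


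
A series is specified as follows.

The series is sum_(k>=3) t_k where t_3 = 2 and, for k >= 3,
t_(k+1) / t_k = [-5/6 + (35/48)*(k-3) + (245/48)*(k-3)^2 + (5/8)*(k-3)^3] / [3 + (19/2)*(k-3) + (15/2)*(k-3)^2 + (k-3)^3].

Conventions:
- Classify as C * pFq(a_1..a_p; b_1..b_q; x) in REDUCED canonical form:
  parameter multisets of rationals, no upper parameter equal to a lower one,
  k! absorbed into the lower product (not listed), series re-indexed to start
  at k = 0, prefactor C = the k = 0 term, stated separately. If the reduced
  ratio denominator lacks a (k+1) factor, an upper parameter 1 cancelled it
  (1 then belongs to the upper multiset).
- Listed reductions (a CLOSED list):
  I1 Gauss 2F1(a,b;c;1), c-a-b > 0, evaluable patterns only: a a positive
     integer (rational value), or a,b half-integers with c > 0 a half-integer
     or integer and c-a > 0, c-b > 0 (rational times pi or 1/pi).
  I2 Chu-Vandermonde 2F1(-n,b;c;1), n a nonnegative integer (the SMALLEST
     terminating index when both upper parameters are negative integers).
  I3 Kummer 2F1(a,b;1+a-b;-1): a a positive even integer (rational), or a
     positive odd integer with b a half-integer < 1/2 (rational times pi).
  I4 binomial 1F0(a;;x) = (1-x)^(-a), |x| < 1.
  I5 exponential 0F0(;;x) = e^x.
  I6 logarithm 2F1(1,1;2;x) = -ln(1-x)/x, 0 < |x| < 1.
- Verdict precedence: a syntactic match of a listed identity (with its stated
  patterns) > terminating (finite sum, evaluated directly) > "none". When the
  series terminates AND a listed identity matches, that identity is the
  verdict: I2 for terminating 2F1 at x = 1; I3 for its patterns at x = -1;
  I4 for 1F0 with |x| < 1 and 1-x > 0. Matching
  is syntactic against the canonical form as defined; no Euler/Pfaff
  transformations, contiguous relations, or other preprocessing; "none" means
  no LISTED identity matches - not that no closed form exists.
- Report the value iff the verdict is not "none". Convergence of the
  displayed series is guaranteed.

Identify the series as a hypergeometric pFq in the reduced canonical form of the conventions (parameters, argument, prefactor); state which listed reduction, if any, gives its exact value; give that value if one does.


Classification (C = 2): 2F1 with upper {-1/3, 8}, lower {6}, argument x = 5/8. Verdict: no listed reduction: x = 5/8 and upper {-1/3, 8} fail every I1-I6 pattern.

Key observation: from the first term 2: the ratio is unreduced: k + 1/2 divides both sides (prefactor 2).
Ratio: r(k) = (5/8) * (k-1/3) (k+8) / [(k+6) (k+1)] ; factor over Q: parameters, x = (5/8), and C = 2.
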